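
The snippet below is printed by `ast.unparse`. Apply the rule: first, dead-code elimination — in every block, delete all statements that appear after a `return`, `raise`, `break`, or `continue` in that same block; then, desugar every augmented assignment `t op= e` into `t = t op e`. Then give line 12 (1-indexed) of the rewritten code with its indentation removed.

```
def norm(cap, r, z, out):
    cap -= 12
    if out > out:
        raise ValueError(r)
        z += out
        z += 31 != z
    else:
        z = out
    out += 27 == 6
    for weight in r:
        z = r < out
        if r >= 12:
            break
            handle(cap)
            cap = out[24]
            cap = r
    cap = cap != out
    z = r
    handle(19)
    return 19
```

Transformed code:
def norm(cap, r, z, out):
    cap = cap - 12
    if out > out:
        raise ValueError(r)
    else:
        z = out
    out = out + (27 == 6)
    for weight in r:
        z = r < out
        if r >= 12:
            break
    cap = cap != out
    z = r
    handle(19)
    return 19

cap = cap != out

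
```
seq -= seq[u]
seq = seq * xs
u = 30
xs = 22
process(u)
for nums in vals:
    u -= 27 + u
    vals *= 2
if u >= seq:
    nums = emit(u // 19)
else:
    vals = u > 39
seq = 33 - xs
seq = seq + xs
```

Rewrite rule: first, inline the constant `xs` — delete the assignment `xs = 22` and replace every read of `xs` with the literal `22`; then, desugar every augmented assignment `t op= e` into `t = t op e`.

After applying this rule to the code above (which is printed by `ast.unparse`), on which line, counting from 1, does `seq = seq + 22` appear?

Transformed code:
seq = seq - seq[u]
seq = seq * 22
u = 30
process(u)
for nums in vals:
    u = u - (27 + u)
    vals = vals * 2
if u >= seq:
    nums = emit(u // 19)
else:
    vals = u > 39
seq = 33 - 22
seq = seq + 22

13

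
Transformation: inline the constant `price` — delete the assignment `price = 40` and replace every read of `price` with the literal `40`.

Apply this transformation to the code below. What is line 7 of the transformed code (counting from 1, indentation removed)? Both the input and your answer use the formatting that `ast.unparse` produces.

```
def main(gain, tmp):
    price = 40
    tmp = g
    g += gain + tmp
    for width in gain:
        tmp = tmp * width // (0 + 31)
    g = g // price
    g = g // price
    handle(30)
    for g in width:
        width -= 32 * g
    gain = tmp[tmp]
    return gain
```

g = g // 40

Transformed code:
def main(gain, tmp):
    tmp = g
    g += gain + tmp
    for width in gain:
        tmp = tmp * width // (0 + 31)
    g = g // 40
    g = g // 40
    handle(30)
    for g in width:
        width -= 32 * g
    gain = tmp[tmp]
    return gain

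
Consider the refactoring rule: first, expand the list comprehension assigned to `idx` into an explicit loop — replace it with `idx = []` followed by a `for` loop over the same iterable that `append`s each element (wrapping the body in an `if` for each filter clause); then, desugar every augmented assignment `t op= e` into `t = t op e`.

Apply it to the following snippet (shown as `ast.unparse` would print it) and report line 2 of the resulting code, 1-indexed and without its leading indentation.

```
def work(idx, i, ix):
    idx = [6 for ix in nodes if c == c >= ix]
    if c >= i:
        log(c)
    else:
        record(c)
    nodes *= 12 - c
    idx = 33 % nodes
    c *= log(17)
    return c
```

Transformed code:
def work(idx, i, ix):
    idx = []
    for ix in nodes:
        if c == c >= ix:
            idx.append(6)
    if c >= i:
        log(c)
    else:
        record(c)
    nodes = nodes * (12 - c)
    idx = 33 % nodes
    c = c * log(17)
    return c

idx = []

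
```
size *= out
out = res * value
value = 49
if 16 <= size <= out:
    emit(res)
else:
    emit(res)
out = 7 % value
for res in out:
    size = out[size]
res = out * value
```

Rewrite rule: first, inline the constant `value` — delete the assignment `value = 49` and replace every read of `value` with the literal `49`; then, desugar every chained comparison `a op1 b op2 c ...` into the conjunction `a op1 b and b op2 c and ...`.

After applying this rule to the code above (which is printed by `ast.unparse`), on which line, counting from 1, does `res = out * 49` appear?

10

Transformed code:
size *= out
out = res * 49
if 16 <= size and size <= out:
    emit(res)
else:
    emit(res)
out = 7 % 49
for res in out:
    size = out[size]
res = out * 49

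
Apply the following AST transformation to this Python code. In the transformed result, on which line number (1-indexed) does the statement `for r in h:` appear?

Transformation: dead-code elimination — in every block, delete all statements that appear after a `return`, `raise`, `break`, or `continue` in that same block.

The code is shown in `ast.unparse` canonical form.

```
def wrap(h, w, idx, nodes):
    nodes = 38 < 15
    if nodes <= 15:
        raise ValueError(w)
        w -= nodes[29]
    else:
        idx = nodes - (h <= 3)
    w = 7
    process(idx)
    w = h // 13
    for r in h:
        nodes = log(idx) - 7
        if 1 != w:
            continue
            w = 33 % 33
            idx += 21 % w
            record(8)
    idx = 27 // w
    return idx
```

10

Transformed code:
def wrap(h, w, idx, nodes):
    nodes = 38 < 15
    if nodes <= 15:
        raise ValueError(w)
    else:
        idx = nodes - (h <= 3)
    w = 7
    process(idx)
    w = h // 13
    for r in h:
        nodes = log(idx) - 7
        if 1 != w:
            continue
    idx = 27 // w
    return idx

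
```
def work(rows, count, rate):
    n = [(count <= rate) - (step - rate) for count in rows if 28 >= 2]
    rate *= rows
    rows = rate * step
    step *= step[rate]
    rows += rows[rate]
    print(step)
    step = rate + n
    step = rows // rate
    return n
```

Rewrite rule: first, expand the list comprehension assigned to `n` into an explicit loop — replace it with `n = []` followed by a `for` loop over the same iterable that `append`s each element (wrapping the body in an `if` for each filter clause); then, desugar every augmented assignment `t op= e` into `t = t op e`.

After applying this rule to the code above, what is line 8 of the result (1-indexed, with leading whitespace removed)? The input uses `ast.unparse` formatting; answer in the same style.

Transformed code:
def work(rows, count, rate):
    n = []
    for count in rows:
        if 28 >= 2:
            n.append((count <= rate) - (step - rate))
    rate = rate * rows
    rows = rate * step
    step = step * step[rate]
    rows = rows + rows[rate]
    print(step)
    step = rate + n
    step = rows // rate
    return n

step = step * step[rate]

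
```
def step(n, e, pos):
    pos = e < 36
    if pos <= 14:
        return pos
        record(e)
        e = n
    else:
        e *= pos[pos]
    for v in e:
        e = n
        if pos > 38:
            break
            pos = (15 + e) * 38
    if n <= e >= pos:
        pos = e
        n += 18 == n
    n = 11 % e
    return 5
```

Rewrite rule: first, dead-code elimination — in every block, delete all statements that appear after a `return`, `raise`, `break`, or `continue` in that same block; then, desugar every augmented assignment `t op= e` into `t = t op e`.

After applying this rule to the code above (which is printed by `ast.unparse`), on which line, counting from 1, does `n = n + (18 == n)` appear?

Transformed code:
def step(n, e, pos):
    pos = e < 36
    if pos <= 14:
        return pos
    else:
        e = e * pos[pos]
    for v in e:
        e = n
        if pos > 38:
            break
    if n <= e >= pos:
        pos = e
        n = n + (18 == n)
    n = 11 % e
    return 5

13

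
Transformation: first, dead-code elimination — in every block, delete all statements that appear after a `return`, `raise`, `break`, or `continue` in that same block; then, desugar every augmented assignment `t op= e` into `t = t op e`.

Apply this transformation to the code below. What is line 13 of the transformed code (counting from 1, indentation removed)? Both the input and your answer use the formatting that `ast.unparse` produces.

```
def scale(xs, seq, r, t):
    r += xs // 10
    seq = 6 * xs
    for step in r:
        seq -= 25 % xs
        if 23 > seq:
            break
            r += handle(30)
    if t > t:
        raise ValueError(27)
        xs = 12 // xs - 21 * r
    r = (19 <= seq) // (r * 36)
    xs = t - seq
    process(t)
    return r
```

Transformed code:
def scale(xs, seq, r, t):
    r = r + xs // 10
    seq = 6 * xs
    for step in r:
        seq = seq - 25 % xs
        if 23 > seq:
            break
    if t > t:
        raise ValueError(27)
    r = (19 <= seq) // (r * 36)
    xs = t - seq
    process(t)
    return r

return r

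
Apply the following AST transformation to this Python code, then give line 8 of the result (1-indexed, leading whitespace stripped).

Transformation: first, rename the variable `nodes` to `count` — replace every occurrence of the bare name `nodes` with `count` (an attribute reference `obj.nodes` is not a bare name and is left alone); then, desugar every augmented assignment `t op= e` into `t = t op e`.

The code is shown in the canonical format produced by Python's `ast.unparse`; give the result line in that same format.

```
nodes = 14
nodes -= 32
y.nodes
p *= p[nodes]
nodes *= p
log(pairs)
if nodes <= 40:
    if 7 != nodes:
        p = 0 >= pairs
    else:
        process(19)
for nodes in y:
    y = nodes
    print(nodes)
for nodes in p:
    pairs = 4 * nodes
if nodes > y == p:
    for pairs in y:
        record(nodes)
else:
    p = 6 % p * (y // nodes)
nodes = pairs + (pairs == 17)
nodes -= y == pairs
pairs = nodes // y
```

if 7 != count:

Transformed code:
count = 14
count = count - 32
y.nodes
p = p * p[count]
count = count * p
log(pairs)
if count <= 40:
    if 7 != count:
        p = 0 >= pairs
    else:
        process(19)
for count in y:
    y = count
    print(count)
for count in p:
    pairs = 4 * count
if count > y == p:
    for pairs in y:
        record(count)
else:
    p = 6 % p * (y // count)
count = pairs + (pairs == 17)
count = count - (y == pairs)
pairs = count // y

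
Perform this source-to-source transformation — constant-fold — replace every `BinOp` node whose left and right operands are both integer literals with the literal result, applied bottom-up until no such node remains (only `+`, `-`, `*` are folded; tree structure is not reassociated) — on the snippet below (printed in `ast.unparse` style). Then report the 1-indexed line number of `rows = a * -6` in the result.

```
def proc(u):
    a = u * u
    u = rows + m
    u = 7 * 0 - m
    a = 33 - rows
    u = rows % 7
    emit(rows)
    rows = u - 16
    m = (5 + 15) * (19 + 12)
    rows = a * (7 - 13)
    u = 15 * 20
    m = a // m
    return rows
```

Transformed code:
def proc(u):
    a = u * u
    u = rows + m
    u = 0 - m
    a = 33 - rows
    u = rows % 7
    emit(rows)
    rows = u - 16
    m = 620
    rows = a * -6
    u = 300
    m = a // m
    return rows

10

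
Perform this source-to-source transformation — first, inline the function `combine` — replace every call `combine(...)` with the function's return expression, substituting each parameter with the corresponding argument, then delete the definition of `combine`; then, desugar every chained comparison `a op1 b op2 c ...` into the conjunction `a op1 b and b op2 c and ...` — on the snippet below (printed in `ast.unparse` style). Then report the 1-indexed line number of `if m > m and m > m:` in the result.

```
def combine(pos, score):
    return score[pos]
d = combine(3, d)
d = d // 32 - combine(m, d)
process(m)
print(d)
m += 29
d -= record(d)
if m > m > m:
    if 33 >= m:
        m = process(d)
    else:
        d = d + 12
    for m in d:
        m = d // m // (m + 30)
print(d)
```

Transformed code:
d = d[3]
d = d // 32 - d[m]
process(m)
print(d)
m += 29
d -= record(d)
if m > m and m > m:
    if 33 >= m:
        m = process(d)
    else:
        d = d + 12
    for m in d:
        m = d // m // (m + 30)
print(d)

7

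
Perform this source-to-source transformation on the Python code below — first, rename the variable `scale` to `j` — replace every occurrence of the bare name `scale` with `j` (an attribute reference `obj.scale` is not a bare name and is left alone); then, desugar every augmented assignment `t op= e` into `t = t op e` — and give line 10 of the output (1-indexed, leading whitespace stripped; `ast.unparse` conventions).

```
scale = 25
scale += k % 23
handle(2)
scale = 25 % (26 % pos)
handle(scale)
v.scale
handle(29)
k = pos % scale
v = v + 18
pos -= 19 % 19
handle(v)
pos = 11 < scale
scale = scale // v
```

pos = pos - 19 % 19

Transformed code:
j = 25
j = j + k % 23
handle(2)
j = 25 % (26 % pos)
handle(j)
v.scale
handle(29)
k = pos % j
v = v + 18
pos = pos - 19 % 19
handle(v)
pos = 11 < j
j = j // v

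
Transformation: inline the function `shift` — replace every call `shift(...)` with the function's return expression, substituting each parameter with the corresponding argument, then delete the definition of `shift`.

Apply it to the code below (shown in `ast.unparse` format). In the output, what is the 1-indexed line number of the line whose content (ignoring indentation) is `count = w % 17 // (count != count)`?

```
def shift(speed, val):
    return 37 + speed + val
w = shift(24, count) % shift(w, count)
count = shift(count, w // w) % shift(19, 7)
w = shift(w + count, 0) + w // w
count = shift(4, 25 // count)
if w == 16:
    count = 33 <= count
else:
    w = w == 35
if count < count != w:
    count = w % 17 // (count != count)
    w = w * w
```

10

Transformed code:
w = (37 + 24 + count) % (37 + w + count)
count = (37 + count + w // w) % (37 + 19 + 7)
w = 37 + (w + count) + 0 + w // w
count = 37 + 4 + 25 // count
if w == 16:
    count = 33 <= count
else:
    w = w == 35
if count < count != w:
    count = w % 17 // (count != count)
    w = w * w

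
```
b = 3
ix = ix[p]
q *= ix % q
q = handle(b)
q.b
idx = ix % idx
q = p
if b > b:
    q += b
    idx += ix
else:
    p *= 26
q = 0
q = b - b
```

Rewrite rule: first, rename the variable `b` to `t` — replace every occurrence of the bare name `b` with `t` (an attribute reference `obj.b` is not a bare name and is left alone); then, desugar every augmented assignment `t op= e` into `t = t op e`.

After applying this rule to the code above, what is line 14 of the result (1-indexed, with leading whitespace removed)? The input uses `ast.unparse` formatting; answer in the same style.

q = t - t

Transformed code:
t = 3
ix = ix[p]
q = q * (ix % q)
q = handle(t)
q.b
idx = ix % idx
q = p
if t > t:
    q = q + t
    idx = idx + ix
else:
    p = p * 26
q = 0
q = t - t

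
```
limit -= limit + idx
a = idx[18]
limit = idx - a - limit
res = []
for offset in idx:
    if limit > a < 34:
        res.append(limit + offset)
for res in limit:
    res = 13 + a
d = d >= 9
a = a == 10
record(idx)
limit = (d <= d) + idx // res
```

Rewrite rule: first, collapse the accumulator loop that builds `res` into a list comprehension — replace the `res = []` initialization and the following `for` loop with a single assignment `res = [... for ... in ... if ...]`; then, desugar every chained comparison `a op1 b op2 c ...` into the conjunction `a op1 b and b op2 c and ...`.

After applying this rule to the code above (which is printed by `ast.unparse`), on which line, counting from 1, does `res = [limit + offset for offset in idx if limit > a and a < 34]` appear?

4

Transformed code:
limit -= limit + idx
a = idx[18]
limit = idx - a - limit
res = [limit + offset for offset in idx if limit > a and a < 34]
for res in limit:
    res = 13 + a
d = d >= 9
a = a == 10
record(idx)
limit = (d <= d) + idx // res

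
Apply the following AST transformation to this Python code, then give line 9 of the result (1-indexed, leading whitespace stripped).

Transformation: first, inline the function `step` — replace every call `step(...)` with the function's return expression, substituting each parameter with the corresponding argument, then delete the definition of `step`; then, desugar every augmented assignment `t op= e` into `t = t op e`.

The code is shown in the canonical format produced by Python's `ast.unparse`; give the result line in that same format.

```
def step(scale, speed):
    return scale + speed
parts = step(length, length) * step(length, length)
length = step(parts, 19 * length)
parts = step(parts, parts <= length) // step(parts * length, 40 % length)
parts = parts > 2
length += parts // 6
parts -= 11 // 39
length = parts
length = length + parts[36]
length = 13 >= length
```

length = 13 >= length

Transformed code:
parts = (length + length) * (length + length)
length = parts + 19 * length
parts = (parts + (parts <= length)) // (parts * length + 40 % length)
parts = parts > 2
length = length + parts // 6
parts = parts - 11 // 39
length = parts
length = length + parts[36]
length = 13 >= length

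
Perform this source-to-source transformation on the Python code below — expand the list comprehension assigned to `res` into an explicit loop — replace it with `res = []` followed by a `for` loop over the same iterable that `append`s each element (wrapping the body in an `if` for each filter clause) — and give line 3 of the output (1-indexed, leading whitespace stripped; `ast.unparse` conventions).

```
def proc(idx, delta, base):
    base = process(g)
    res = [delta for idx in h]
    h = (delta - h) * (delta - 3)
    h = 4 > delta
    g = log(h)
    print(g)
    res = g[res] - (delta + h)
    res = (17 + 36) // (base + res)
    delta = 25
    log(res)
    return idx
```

Transformed code:
def proc(idx, delta, base):
    base = process(g)
    res = []
    for idx in h:
        res.append(delta)
    h = (delta - h) * (delta - 3)
    h = 4 > delta
    g = log(h)
    print(g)
    res = g[res] - (delta + h)
    res = (17 + 36) // (base + res)
    delta = 25
    log(res)
    return idx

res = []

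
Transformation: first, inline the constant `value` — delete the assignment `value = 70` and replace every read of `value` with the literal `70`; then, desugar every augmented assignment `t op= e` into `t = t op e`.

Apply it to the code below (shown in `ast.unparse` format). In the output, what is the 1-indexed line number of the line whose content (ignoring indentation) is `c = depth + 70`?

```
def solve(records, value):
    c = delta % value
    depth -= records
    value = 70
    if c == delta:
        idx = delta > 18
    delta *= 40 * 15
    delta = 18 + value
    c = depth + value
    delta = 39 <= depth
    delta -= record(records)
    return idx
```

Transformed code:
def solve(records, value):
    c = delta % 70
    depth = depth - records
    if c == delta:
        idx = delta > 18
    delta = delta * (40 * 15)
    delta = 18 + 70
    c = depth + 70
    delta = 39 <= depth
    delta = delta - record(records)
    return idx

8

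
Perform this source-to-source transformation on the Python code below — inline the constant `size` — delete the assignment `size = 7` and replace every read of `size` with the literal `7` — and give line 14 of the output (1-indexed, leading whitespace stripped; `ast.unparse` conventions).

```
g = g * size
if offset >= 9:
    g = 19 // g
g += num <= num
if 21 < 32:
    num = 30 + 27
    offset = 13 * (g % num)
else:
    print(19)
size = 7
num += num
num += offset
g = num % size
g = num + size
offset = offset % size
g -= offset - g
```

Transformed code:
g = g * 7
if offset >= 9:
    g = 19 // g
g += num <= num
if 21 < 32:
    num = 30 + 27
    offset = 13 * (g % num)
else:
    print(19)
num += num
num += offset
g = num % 7
g = num + 7
offset = offset % 7
g -= offset - g

offset = offset % 7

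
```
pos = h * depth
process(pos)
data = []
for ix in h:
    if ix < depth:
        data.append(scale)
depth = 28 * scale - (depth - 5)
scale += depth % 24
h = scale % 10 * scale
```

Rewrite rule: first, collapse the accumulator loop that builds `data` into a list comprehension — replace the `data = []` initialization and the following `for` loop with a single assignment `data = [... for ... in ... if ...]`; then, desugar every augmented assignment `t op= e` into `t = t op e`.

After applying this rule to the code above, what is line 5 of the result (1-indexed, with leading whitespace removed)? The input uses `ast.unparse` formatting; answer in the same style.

Transformed code:
pos = h * depth
process(pos)
data = [scale for ix in h if ix < depth]
depth = 28 * scale - (depth - 5)
scale = scale + depth % 24
h = scale % 10 * scale

scale = scale + depth % 24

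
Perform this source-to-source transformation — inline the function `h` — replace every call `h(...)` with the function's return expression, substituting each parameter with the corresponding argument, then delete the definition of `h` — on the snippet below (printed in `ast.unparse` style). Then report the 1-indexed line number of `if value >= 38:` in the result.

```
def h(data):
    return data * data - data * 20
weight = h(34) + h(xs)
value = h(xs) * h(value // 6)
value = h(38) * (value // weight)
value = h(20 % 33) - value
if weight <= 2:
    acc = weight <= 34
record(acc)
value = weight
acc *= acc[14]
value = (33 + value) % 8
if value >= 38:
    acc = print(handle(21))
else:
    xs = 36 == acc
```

Transformed code:
weight = 34 * 34 - 34 * 20 + (xs * xs - xs * 20)
value = (xs * xs - xs * 20) * (value // 6 * (value // 6) - value // 6 * 20)
value = (38 * 38 - 38 * 20) * (value // weight)
value = 20 % 33 * (20 % 33) - 20 % 33 * 20 - value
if weight <= 2:
    acc = weight <= 34
record(acc)
value = weight
acc *= acc[14]
value = (33 + value) % 8
if value >= 38:
    acc = print(handle(21))
else:
    xs = 36 == acc

11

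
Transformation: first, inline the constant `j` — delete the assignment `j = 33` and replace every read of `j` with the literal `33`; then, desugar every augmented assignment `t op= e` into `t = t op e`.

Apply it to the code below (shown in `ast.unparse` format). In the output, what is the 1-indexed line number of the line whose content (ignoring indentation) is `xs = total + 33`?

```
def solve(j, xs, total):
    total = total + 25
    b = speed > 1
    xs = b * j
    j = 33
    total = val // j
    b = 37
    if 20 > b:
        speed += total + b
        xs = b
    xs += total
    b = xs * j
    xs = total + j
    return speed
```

Transformed code:
def solve(j, xs, total):
    total = total + 25
    b = speed > 1
    xs = b * 33
    total = val // 33
    b = 37
    if 20 > b:
        speed = speed + (total + b)
        xs = b
    xs = xs + total
    b = xs * 33
    xs = total + 33
    return speed

12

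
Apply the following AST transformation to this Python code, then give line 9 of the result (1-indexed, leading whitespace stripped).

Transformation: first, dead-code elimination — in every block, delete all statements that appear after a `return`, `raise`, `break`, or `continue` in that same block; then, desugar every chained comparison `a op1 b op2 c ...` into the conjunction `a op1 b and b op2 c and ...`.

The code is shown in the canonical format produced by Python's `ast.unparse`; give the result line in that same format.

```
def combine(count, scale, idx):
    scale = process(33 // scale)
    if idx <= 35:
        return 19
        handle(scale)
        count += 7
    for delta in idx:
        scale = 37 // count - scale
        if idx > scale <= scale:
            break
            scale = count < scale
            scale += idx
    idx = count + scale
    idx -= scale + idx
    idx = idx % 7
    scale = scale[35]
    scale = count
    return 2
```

Transformed code:
def combine(count, scale, idx):
    scale = process(33 // scale)
    if idx <= 35:
        return 19
    for delta in idx:
        scale = 37 // count - scale
        if idx > scale and scale <= scale:
            break
    idx = count + scale
    idx -= scale + idx
    idx = idx % 7
    scale = scale[35]
    scale = count
    return 2

idx = count + scale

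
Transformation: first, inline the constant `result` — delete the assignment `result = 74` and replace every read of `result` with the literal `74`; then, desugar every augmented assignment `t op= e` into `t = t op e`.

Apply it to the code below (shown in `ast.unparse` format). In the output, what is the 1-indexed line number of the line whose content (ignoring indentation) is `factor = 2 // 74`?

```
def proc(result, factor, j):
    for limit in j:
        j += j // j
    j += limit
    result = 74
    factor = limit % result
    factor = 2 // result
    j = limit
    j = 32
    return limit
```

6

Transformed code:
def proc(result, factor, j):
    for limit in j:
        j = j + j // j
    j = j + limit
    factor = limit % 74
    factor = 2 // 74
    j = limit
    j = 32
    return limit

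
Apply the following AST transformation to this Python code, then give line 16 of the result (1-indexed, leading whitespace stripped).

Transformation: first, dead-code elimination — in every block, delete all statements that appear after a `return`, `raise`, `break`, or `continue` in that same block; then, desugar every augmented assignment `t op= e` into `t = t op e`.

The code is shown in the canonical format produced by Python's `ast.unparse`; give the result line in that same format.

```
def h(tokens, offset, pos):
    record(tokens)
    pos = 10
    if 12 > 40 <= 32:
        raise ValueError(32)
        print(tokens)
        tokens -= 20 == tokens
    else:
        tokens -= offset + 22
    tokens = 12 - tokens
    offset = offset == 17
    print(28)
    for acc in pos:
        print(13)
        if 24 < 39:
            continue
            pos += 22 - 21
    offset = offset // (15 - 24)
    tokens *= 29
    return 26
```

Transformed code:
def h(tokens, offset, pos):
    record(tokens)
    pos = 10
    if 12 > 40 <= 32:
        raise ValueError(32)
    else:
        tokens = tokens - (offset + 22)
    tokens = 12 - tokens
    offset = offset == 17
    print(28)
    for acc in pos:
        print(13)
        if 24 < 39:
            continue
    offset = offset // (15 - 24)
    tokens = tokens * 29
    return 26

tokens = tokens * 29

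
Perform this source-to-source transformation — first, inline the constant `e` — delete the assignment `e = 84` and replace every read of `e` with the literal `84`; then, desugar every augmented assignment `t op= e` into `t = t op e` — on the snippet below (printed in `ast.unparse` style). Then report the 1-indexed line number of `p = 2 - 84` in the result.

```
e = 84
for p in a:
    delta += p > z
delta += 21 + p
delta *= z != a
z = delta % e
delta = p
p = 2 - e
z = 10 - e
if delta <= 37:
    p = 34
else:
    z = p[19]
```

7

Transformed code:
for p in a:
    delta = delta + (p > z)
delta = delta + (21 + p)
delta = delta * (z != a)
z = delta % 84
delta = p
p = 2 - 84
z = 10 - 84
if delta <= 37:
    p = 34
else:
    z = p[19]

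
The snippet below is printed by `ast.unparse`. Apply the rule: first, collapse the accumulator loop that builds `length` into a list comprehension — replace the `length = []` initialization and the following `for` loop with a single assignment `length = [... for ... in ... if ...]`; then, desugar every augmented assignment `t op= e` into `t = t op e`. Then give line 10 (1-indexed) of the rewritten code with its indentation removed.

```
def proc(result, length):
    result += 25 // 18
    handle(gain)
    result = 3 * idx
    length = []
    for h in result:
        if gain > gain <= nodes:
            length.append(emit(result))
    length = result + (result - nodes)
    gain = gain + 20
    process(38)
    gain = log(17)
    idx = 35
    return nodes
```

idx = 35

Transformed code:
def proc(result, length):
    result = result + 25 // 18
    handle(gain)
    result = 3 * idx
    length = [emit(result) for h in result if gain > gain <= nodes]
    length = result + (result - nodes)
    gain = gain + 20
    process(38)
    gain = log(17)
    idx = 35
    return nodes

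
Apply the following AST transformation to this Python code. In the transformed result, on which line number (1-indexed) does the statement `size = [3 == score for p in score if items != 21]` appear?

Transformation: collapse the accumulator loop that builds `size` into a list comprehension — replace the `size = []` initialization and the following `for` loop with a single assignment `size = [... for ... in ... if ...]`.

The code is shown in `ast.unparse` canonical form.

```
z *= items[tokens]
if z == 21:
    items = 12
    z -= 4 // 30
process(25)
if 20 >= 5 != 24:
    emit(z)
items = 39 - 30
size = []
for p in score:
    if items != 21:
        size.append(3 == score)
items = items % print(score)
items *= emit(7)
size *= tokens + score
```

Transformed code:
z *= items[tokens]
if z == 21:
    items = 12
    z -= 4 // 30
process(25)
if 20 >= 5 != 24:
    emit(z)
items = 39 - 30
size = [3 == score for p in score if items != 21]
items = items % print(score)
items *= emit(7)
size *= tokens + score

9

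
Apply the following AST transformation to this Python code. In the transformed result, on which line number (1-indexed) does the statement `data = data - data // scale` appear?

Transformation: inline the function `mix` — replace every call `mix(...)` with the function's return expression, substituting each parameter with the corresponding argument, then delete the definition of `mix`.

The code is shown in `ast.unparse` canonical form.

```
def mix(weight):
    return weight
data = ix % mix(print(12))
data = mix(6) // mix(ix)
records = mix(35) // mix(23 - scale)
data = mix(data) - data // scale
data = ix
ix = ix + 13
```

4

Transformed code:
data = ix % print(12)
data = 6 // ix
records = 35 // (23 - scale)
data = data - data // scale
data = ix
ix = ix + 13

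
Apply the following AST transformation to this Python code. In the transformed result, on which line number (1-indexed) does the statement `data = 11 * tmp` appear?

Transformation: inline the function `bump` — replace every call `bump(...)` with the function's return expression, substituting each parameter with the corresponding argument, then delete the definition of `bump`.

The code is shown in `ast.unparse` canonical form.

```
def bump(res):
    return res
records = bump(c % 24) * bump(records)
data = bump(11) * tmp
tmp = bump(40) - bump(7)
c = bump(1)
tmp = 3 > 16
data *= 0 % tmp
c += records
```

Transformed code:
records = c % 24 * records
data = 11 * tmp
tmp = 40 - 7
c = 1
tmp = 3 > 16
data *= 0 % tmp
c += records

2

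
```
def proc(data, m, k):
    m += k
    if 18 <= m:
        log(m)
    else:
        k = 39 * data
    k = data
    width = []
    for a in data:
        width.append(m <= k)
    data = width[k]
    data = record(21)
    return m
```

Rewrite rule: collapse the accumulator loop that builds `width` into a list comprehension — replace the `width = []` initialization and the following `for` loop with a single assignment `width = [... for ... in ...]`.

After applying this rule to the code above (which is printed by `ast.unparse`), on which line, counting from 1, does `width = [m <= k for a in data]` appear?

Transformed code:
def proc(data, m, k):
    m += k
    if 18 <= m:
        log(m)
    else:
        k = 39 * data
    k = data
    width = [m <= k for a in data]
    data = width[k]
    data = record(21)
    return m

8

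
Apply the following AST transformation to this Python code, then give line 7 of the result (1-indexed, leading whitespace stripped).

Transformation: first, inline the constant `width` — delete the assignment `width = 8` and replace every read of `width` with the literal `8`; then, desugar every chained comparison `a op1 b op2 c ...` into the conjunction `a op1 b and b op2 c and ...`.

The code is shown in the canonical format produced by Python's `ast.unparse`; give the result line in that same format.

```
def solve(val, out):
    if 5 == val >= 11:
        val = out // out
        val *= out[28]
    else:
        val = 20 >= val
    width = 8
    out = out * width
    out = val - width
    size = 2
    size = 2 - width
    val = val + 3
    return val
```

out = out * 8

Transformed code:
def solve(val, out):
    if 5 == val and val >= 11:
        val = out // out
        val *= out[28]
    else:
        val = 20 >= val
    out = out * 8
    out = val - 8
    size = 2
    size = 2 - 8
    val = val + 3
    return val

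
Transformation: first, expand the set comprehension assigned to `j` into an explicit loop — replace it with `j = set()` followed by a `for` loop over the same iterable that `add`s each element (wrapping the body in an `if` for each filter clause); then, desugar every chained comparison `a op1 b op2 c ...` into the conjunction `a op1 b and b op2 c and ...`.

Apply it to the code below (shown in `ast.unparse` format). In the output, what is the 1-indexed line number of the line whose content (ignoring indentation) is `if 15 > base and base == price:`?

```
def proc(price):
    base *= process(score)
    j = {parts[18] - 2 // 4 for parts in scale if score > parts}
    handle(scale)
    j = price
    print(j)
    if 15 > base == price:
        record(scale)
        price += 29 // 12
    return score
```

10

Transformed code:
def proc(price):
    base *= process(score)
    j = set()
    for parts in scale:
        if score > parts:
            j.add(parts[18] - 2 // 4)
    handle(scale)
    j = price
    print(j)
    if 15 > base and base == price:
        record(scale)
        price += 29 // 12
    return score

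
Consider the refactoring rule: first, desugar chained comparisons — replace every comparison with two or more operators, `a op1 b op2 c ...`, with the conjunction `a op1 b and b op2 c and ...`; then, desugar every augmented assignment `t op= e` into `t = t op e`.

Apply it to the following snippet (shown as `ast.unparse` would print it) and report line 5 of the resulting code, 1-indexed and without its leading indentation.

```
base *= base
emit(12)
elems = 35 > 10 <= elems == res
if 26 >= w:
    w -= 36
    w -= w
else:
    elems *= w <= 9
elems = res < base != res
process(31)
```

w = w - 36

Transformed code:
base = base * base
emit(12)
elems = 35 > 10 and 10 <= elems and (elems == res)
if 26 >= w:
    w = w - 36
    w = w - w
else:
    elems = elems * (w <= 9)
elems = res < base and base != res
process(31)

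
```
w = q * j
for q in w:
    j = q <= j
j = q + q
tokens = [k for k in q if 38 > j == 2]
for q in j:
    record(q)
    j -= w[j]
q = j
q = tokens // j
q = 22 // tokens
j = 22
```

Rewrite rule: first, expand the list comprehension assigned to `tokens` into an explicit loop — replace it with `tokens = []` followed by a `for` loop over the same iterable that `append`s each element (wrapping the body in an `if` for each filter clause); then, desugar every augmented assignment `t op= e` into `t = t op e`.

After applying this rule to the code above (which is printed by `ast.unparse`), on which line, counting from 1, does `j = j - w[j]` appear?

Transformed code:
w = q * j
for q in w:
    j = q <= j
j = q + q
tokens = []
for k in q:
    if 38 > j == 2:
        tokens.append(k)
for q in j:
    record(q)
    j = j - w[j]
q = j
q = tokens // j
q = 22 // tokens
j = 22

11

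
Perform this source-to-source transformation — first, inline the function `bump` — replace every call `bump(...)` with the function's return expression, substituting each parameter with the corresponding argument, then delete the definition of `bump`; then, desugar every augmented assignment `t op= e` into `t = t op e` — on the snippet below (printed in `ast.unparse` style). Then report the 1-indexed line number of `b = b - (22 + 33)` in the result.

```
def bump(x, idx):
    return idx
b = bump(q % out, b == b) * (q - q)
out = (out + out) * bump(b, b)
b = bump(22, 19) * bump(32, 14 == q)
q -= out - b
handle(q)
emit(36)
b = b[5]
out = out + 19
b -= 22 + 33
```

Transformed code:
b = (b == b) * (q - q)
out = (out + out) * b
b = 19 * (14 == q)
q = q - (out - b)
handle(q)
emit(36)
b = b[5]
out = out + 19
b = b - (22 + 33)

9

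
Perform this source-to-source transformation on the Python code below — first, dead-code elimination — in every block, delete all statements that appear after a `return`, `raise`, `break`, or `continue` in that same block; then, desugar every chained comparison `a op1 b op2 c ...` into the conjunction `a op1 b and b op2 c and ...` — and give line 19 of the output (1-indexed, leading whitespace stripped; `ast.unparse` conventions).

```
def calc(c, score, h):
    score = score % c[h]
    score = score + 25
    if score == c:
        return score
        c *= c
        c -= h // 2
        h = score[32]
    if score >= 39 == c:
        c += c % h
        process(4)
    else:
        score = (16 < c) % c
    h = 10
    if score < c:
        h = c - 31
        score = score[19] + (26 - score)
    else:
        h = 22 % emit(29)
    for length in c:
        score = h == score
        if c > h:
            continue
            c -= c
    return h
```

Transformed code:
def calc(c, score, h):
    score = score % c[h]
    score = score + 25
    if score == c:
        return score
    if score >= 39 and 39 == c:
        c += c % h
        process(4)
    else:
        score = (16 < c) % c
    h = 10
    if score < c:
        h = c - 31
        score = score[19] + (26 - score)
    else:
        h = 22 % emit(29)
    for length in c:
        score = h == score
        if c > h:
            continue
    return h

if c > h:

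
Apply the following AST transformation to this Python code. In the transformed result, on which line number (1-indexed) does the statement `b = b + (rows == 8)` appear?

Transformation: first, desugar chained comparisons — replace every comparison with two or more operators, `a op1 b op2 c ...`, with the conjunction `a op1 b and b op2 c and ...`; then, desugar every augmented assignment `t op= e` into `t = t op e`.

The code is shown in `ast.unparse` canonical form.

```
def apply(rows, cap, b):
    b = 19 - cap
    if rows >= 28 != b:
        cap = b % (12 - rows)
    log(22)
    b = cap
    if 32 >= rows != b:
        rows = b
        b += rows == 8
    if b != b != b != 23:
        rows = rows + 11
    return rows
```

9

Transformed code:
def apply(rows, cap, b):
    b = 19 - cap
    if rows >= 28 and 28 != b:
        cap = b % (12 - rows)
    log(22)
    b = cap
    if 32 >= rows and rows != b:
        rows = b
        b = b + (rows == 8)
    if b != b and b != b and (b != 23):
        rows = rows + 11
    return rows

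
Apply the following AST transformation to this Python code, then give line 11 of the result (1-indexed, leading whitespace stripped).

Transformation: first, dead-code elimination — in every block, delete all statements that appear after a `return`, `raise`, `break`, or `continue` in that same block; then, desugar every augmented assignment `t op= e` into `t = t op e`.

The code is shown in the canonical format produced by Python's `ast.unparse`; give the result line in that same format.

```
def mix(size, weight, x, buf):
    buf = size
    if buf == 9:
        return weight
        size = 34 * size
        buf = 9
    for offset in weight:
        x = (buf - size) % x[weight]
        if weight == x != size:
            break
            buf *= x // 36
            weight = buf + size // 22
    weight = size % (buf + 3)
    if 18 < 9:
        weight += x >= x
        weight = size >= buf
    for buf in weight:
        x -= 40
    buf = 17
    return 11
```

Transformed code:
def mix(size, weight, x, buf):
    buf = size
    if buf == 9:
        return weight
    for offset in weight:
        x = (buf - size) % x[weight]
        if weight == x != size:
            break
    weight = size % (buf + 3)
    if 18 < 9:
        weight = weight + (x >= x)
        weight = size >= buf
    for buf in weight:
        x = x - 40
    buf = 17
    return 11

weight = weight + (x >= x)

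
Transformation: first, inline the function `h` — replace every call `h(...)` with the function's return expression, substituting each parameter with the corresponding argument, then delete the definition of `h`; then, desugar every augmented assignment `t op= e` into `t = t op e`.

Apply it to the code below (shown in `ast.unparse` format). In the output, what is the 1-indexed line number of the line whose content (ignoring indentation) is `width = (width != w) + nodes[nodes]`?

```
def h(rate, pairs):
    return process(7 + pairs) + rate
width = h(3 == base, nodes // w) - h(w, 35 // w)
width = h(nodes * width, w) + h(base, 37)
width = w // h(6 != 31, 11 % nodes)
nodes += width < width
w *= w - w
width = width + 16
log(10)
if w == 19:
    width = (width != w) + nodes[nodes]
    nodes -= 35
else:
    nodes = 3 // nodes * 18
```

9

Transformed code:
width = process(7 + nodes // w) + (3 == base) - (process(7 + 35 // w) + w)
width = process(7 + w) + nodes * width + (process(7 + 37) + base)
width = w // (process(7 + 11 % nodes) + (6 != 31))
nodes = nodes + (width < width)
w = w * (w - w)
width = width + 16
log(10)
if w == 19:
    width = (width != w) + nodes[nodes]
    nodes = nodes - 35
else:
    nodes = 3 // nodes * 18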